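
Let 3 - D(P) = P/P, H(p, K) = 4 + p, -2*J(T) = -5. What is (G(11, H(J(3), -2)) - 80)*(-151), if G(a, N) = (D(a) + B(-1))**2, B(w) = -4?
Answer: 11476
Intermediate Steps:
J(T) = 5/2 (J(T) = -1/2*(-5) = 5/2)
D(P) = 2 (D(P) = 3 - P/P = 3 - 1*1 = 3 - 1 = 2)
G(a, N) = 4 (G(a, N) = (2 - 4)**2 = (-2)**2 = 4)
(G(11, H(J(3), -2)) - 80)*(-151) = (4 - 80)*(-151) = -76*(-151) = 11476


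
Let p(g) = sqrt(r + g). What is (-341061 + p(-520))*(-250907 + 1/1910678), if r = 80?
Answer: 23357927273975235/272954 - 479402484945*I*sqrt(110)/955339 ≈ 8.5575e+10 - 5.2631e+6*I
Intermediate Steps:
p(g) = sqrt(80 + g)
(-341061 + p(-520))*(-250907 + 1/1910678) = (-341061 + sqrt(80 - 520))*(-250907 + 1/1910678) = (-341061 + sqrt(-440))*(-250907 + 1/1910678) = (-341061 + 2*I*sqrt(110))*(-479402484945/1910678) = 23357927273975235/272954 - 479402484945*I*sqrt(110)/955339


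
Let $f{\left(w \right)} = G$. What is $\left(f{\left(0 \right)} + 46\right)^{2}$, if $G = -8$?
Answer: $1444$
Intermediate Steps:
$f{\left(w \right)} = -8$
$\left(f{\left(0 \right)} + 46\right)^{2} = \left(-8 + 46\right)^{2} = 38^{2} = 1444$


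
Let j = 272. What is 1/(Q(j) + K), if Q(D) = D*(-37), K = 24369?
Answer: 1/14305 ≈ 6.9906e-5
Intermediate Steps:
Q(D) = -37*D
1/(Q(j) + K) = 1/(-37*272 + 24369) = 1/(-10064 + 24369) = 1/14305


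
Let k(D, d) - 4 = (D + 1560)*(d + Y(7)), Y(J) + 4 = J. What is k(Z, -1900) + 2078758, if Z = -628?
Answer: 310758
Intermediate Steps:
Y(J) = -4 + J
k(D, d) = 4 + (3 + d)*(1560 + D) (k(D, d) = 4 + (D + 1560)*(d + (-4 + 7)) = 4 + (1560 + D)*(d + 3) = 4 + (1560 + D)*(3 + d) = 4 + (3 + d)*(1560 + D))
k(Z, -1900) + 2078758 = (4684 + 3*(-628) + 1560*(-1900) - 628*(-1900)) + 2078758 = (4684 - 1884 - 2964000 + 1193200) + 2078758 = -1768000 + 2078758 = 310758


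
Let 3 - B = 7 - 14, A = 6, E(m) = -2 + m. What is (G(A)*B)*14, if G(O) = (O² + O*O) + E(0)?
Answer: 9800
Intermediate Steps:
G(O) = -2 + 2*O² (G(O) = (O² + O*O) + (-2 + 0) = (O² + O²) - 2 = 2*O² - 2 = -2 + 2*O²)
B = 10 (B = 3 - (7 - 14) = 3 - 1*(-7) = 3 + 7 = 10)
(G(A)*B)*14 = ((-2 + 2*6²)*10)*14 = ((-2 + 2*36)*10)*14 = ((-2 + 72)*10)*14 = (70*10)*14 = 700*14 = 9800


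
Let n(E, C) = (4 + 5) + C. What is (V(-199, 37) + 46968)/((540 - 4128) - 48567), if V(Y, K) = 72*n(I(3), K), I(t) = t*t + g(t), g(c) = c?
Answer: -3352/3477 ≈ -0.96405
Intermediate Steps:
I(t) = t + t² (I(t) = t*t + t = t² + t = t + t²)
n(E, C) = 9 + C
V(Y, K) = 648 + 72*K (V(Y, K) = 72*(9 + K) = 648 + 72*K)
(V(-199, 37) + 46968)/((540 - 4128) - 48567) = ((648 + 72*37) + 46968)/((540 - 4128) - 48567) = ((648 + 2664) + 46968)/(-3588 - 48567) = (3312 + 46968)/(-52155) = 50280*(-1/52155) = -3352/3477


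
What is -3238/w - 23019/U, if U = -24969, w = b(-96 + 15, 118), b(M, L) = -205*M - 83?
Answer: 49911716/68756303 ≈ 0.72592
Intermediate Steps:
b(M, L) = -83 - 205*M
w = 16522 (w = -83 - 205*(-96 + 15) = -83 - 205*(-81) = -83 + 16605 = 16522)
-3238/w - 23019/U = -3238/16522 - 23019/(-24969) = -3238*1/16522 - 23019*(-1/24969) = -1619/8261 + 7673/8323 = 49911716/68756303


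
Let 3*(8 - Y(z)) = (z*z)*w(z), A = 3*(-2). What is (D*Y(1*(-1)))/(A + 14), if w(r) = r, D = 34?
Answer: 425/12 ≈ 35.417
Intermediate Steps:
A = -6
Y(z) = 8 - z**3/3 (Y(z) = 8 - z*z*z/3 = 8 - z**2*z/3 = 8 - z**3/3)
(D*Y(1*(-1)))/(A + 14) = (34*(8 - (1*(-1))**3/3))/(-6 + 14) = (34*(8 - 1/3*(-1)**3))/8 = (34*(8 - 1/3*(-1)))*(1/8) = (34*(8 + 1/3))*(1/8) = (34*(25/3))*(1/8) = (850/3)*(1/8) = 425/12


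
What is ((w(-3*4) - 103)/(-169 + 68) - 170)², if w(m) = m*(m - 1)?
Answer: 296631729/10201 ≈ 29079.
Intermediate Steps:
w(m) = m*(-1 + m)
((w(-3*4) - 103)/(-169 + 68) - 170)² = (((-3*4)*(-1 - 3*4) - 103)/(-169 + 68) - 170)² = ((-12*(-1 - 12) - 103)/(-101) - 170)² = ((-12*(-13) - 103)*(-1/101) - 170)² = ((156 - 103)*(-1/101) - 170)² = (53*(-1/101) - 170)² = (-53/101 - 170)² = (-17223/101)² = 296631729/10201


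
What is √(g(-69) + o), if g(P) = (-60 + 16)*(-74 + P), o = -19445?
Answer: I*√13153 ≈ 114.69*I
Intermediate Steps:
g(P) = 3256 - 44*P (g(P) = -44*(-74 + P) = 3256 - 44*P)
√(g(-69) + o) = √((3256 - 44*(-69)) - 19445) = √((3256 + 3036) - 19445) = √(6292 - 19445) = √(-13153) = I*√13153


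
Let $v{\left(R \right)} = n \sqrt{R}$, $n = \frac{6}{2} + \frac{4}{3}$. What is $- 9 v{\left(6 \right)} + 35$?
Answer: $35 - 39 \sqrt{6} \approx -60.53$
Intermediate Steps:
$n = \frac{13}{3}$ ($n = 6 \cdot \frac{1}{2} + 4 \cdot \frac{1}{3} = 3 + \frac{4}{3} = \frac{13}{3} \approx 4.3333$)
$v{\left(R \right)} = \frac{13 \sqrt{R}}{3}$
$- 9 v{\left(6 \right)} + 35 = - 9 \frac{13 \sqrt{6}}{3} + 35 = - 39 \sqrt{6} + 35 = 35 - 39 \sqrt{6}$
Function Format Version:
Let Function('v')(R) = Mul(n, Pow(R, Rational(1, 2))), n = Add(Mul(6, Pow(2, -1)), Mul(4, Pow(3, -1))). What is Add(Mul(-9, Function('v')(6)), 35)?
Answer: Add(35, Mul(-39, Pow(6, Rational(1, 2)))) ≈ -60.530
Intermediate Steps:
n = Rational(13, 3) (n = Add(Mul(6, Rational(1, 2)), Mul(4, Rational(1, 3))) = Add(3, Rational(4, 3)) = Rational(13, 3) ≈ 4.3333)
Function('v')(R) = Mul(Rational(13, 3), Pow(R, Rational(1, 2)))
Add(Mul(-9, Function('v')(6)), 35) = Add(Mul(-9, Mul(Rational(13, 3), Pow(6, Rational(1, 2)))), 35) = Add(Mul(-39, Pow(6, Rational(1, 2))), 35) = Add(35, Mul(-39, Pow(6, Rational(1, 2))))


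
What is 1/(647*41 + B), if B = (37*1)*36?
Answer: 1/27859 ≈ 3.5895e-5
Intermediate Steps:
B = 1332 (B = 37*36 = 1332)
1/(647*41 + B) = 1/(647*41 + 1332) = 1/(26527 + 1332) = 1/27859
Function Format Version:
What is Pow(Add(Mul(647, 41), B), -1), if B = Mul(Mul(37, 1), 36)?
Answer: Rational(1, 27859) ≈ 3.5895e-5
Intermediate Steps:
B = 1332 (B = Mul(37, 36) = 1332)
Pow(Add(Mul(647, 41), B), -1) = Pow(Add(Mul(647, 41), 1332), -1) = Pow(Add(26527, 1332), -1) = Pow(27859, -1) = Rational(1, 27859)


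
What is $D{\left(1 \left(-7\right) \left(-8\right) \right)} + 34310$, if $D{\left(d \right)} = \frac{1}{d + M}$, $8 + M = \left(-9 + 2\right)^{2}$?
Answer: $\frac{3328071}{97} \approx 34310.0$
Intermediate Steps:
$M = 41$ ($M = -8 + \left(-9 + 2\right)^{2} = -8 + \left(-7\right)^{2} = -8 + 49 = 41$)
$D{\left(d \right)} = \frac{1}{41 + d}$ ($D{\left(d \right)} = \frac{1}{d + 41} = \frac{1}{41 + d}$)
$D{\left(1 \left(-7\right) \left(-8\right) \right)} + 34310 = \frac{1}{41 + 1 \left(-7\right) \left(-8\right)} + 34310 = \frac{1}{41 - -56} + 34310 = \frac{1}{41 + 56} + 34310 = \frac{1}{97} + 34310 = \frac{3328071}{97}$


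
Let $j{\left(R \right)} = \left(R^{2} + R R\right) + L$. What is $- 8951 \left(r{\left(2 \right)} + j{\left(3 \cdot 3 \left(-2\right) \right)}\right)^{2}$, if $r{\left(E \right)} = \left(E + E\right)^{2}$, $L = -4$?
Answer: $-3899055600$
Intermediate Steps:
$j{\left(R \right)} = -4 + 2 R^{2}$ ($j{\left(R \right)} = \left(R^{2} + R R\right) - 4 = \left(R^{2} + R^{2}\right) - 4 = 2 R^{2} - 4 = -4 + 2 R^{2}$)
$r{\left(E \right)} = 4 E^{2}$ ($r{\left(E \right)} = \left(2 E\right)^{2} = 4 E^{2}$)
$- 8951 \left(r{\left(2 \right)} + j{\left(3 \cdot 3 \left(-2\right) \right)}\right)^{2} = - 8951 \left(4 \cdot 2^{2} - \left(4 - 2 \left(3 \cdot 3 \left(-2\right)\right)^{2}\right)\right)^{2} = - 8951 \left(4 \cdot 4 - \left(4 - 2 \left(9 \left(-2\right)\right)^{2}\right)\right)^{2} = - 8951 \left(16 - \left(4 - 2 \left(-18\right)^{2}\right)\right)^{2} = - 8951 \left(16 + \left(-4 + 2 \cdot 324\right)\right)^{2} = - 8951 \left(16 + \left(-4 + 648\right)\right)^{2} = - 8951 \left(16 + 644\right)^{2} = - 8951 \cdot 660^{2} = \left(-8951\right) 435600 = -3899055600$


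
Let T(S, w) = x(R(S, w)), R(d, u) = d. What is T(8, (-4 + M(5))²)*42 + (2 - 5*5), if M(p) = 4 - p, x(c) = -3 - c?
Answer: -485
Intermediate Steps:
T(S, w) = -3 - S
T(8, (-4 + M(5))²)*42 + (2 - 5*5) = (-3 - 1*8)*42 + (2 - 5*5) = (-3 - 8)*42 + (2 - 25) = -11*42 - 23 = -462 - 23 = -485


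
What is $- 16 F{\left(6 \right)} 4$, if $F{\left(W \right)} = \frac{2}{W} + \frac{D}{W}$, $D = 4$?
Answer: $-64$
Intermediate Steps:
$F{\left(W \right)} = \frac{6}{W}$ ($F{\left(W \right)} = \frac{2}{W} + \frac{4}{W} = \frac{6}{W}$)
$- 16 F{\left(6 \right)} 4 = - 16 \cdot \frac{6}{6} \cdot 4 = - 16 \cdot 6 \cdot \frac{1}{6} \cdot 4 = \left(-16\right) 1 \cdot 4 = \left(-16\right) 4 = -64$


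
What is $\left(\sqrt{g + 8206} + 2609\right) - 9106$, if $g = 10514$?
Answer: $-6497 + 12 \sqrt{130} \approx -6360.2$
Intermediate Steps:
$\left(\sqrt{g + 8206} + 2609\right) - 9106 = \left(\sqrt{10514 + 8206} + 2609\right) - 9106 = \left(\sqrt{18720} + 2609\right) - 9106 = \left(12 \sqrt{130} + 2609\right) - 9106 = \left(2609 + 12 \sqrt{130}\right) - 9106 = -6497 + 12 \sqrt{130}$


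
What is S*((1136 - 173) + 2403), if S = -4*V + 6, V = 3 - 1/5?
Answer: -87516/5 ≈ -17503.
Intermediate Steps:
V = 14/5 (V = 3 + (⅕)*(-1) = 3 - ⅕ = 14/5 ≈ 2.8000)
S = -26/5 (S = -4*14/5 + 6 = -56/5 + 6 = -26/5 ≈ -5.2000)
S*((1136 - 173) + 2403) = -26*((1136 - 173) + 2403)/5 = -26*(963 + 2403)/5 = -26/5*3366 = -87516/5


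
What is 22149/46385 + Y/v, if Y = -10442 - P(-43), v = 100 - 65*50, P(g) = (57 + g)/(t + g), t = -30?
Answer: 1348340719/355541025 ≈ 3.7924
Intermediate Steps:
P(g) = (57 + g)/(-30 + g)
v = -3150 (v = 100 - 3250 = -3150)
Y = -762252/73 (Y = -10442 - (57 - 43)/(-30 - 43) = -10442 - 14/(-73) = -10442 - (-1)*14/73 = -10442 - 1*(-14/73) = -10442 + 14/73 = -762252/73 ≈ -10442.)
22149/46385 + Y/v = 22149/46385 - 762252/73/(-3150) = 22149*(1/46385) - 762252/73*(-1/3150) = 22149/46385 + 127042/38325 = 1348340719/355541025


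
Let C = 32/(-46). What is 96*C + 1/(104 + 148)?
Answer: -387049/5796 ≈ -66.779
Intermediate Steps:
C = -16/23 (C = 32*(-1/46) = -16/23 ≈ -0.69565)
96*C + 1/(104 + 148) = 96*(-16/23) + 1/(104 + 148) = -1536/23 + 1/252 = -387049/5796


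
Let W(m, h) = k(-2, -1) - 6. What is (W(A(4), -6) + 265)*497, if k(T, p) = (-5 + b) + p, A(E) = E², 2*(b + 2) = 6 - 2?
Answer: 125741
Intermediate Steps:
b = 0 (b = -2 + (6 - 2)/2 = -2 + (½)*4 = -2 + 2 = 0)
k(T, p) = -5 + p (k(T, p) = (-5 + 0) + p = -5 + p)
W(m, h) = -12 (W(m, h) = (-5 - 1) - 6 = -6 - 6 = -12)
(W(A(4), -6) + 265)*497 = (-12 + 265)*497 = 253*497 = 125741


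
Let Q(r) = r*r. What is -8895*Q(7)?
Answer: -435855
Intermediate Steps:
Q(r) = r²
-8895*Q(7) = -8895*7² = -8895*49 = -435855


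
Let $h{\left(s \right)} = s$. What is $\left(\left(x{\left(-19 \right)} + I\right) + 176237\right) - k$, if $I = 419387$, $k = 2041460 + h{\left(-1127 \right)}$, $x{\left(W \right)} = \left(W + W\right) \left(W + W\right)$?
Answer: $-1443265$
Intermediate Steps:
$x{\left(W \right)} = 4 W^{2}$ ($x{\left(W \right)} = 2 W 2 W = 4 W^{2}$)
$k = 2040333$ ($k = 2041460 - 1127 = 2040333$)
$\left(\left(x{\left(-19 \right)} + I\right) + 176237\right) - k = \left(\left(4 \left(-19\right)^{2} + 419387\right) + 176237\right) - 2040333 = \left(\left(4 \cdot 361 + 419387\right) + 176237\right) - 2040333 = \left(\left(1444 + 419387\right) + 176237\right) - 2040333 = \left(420831 + 176237\right) - 2040333 = 597068 - 2040333 = -1443265$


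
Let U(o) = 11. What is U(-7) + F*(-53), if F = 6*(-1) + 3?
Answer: 170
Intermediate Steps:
F = -3 (F = -6 + 3 = -3)
U(-7) + F*(-53) = 11 - 3*(-53) = 11 + 159 = 170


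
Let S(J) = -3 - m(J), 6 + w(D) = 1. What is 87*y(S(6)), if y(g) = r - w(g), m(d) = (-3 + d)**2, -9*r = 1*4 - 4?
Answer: 435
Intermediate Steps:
r = 0 (r = -(1*4 - 4)/9 = -(4 - 4)/9 = -1/9*0 = 0)
w(D) = -5 (w(D) = -6 + 1 = -5)
S(J) = -3 - (-3 + J)**2
y(g) = 5 (y(g) = 0 - 1*(-5) = 0 + 5 = 5)
87*y(S(6)) = 87*5 = 435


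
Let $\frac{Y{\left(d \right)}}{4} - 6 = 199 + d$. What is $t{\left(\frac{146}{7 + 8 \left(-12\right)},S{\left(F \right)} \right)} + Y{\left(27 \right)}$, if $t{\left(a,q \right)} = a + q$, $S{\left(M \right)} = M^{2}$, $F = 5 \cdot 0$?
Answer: $\frac{82446}{89} \approx 926.36$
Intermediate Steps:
$F = 0$
$Y{\left(d \right)} = 820 + 4 d$ ($Y{\left(d \right)} = 24 + 4 \left(199 + d\right) = 24 + \left(796 + 4 d\right) = 820 + 4 d$)
$t{\left(\frac{146}{7 + 8 \left(-12\right)},S{\left(F \right)} \right)} + Y{\left(27 \right)} = \left(\frac{146}{7 + 8 \left(-12\right)} + 0^{2}\right) + \left(820 + 4 \cdot 27\right) = \left(\frac{146}{7 - 96} + 0\right) + \left(820 + 108\right) = \left(\frac{146}{-89} + 0\right) + 928 = \left(146 \left(- \frac{1}{89}\right) + 0\right) + 928 = \left(- \frac{146}{89} + 0\right) + 928 = - \frac{146}{89} + 928 = \frac{82446}{89}$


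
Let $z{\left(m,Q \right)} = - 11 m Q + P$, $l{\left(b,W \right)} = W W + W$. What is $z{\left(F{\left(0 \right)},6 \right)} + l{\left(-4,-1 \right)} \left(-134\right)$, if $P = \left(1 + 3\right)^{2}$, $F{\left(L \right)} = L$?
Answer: $16$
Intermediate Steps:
$l{\left(b,W \right)} = W + W^{2}$ ($l{\left(b,W \right)} = W^{2} + W = W + W^{2}$)
$P = 16$ ($P = 4^{2} = 16$)
$z{\left(m,Q \right)} = 16 - 11 Q m$ ($z{\left(m,Q \right)} = - 11 m Q + 16 = - 11 Q m + 16 = 16 - 11 Q m$)
$z{\left(F{\left(0 \right)},6 \right)} + l{\left(-4,-1 \right)} \left(-134\right) = \left(16 - 66 \cdot 0\right) + - (1 - 1) \left(-134\right) = \left(16 + 0\right) + \left(-1\right) 0 \left(-134\right) = 16 + 0 \left(-134\right) = 16 + 0 = 16$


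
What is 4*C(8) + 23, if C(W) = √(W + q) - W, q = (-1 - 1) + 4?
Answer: -9 + 4*√10 ≈ 3.6491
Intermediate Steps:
q = 2 (q = -2 + 4 = 2)
C(W) = √(2 + W) - W (C(W) = √(W + 2) - W = √(2 + W) - W)
4*C(8) + 23 = 4*(√(2 + 8) - 1*8) + 23 = 4*(√10 - 8) + 23 = 4*(-8 + √10) + 23 = (-32 + 4*√10) + 23 = -9 + 4*√10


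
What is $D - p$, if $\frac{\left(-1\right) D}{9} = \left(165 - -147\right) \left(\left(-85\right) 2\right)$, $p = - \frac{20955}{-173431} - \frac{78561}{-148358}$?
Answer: $\frac{1754628145122657}{3675696614} \approx 4.7736 \cdot 10^{5}$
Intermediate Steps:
$p = \frac{2390536383}{3675696614}$ ($p = \left(-20955\right) \left(- \frac{1}{173431}\right) - - \frac{11223}{21194} = \frac{20955}{173431} + \frac{11223}{21194} = \frac{2390536383}{3675696614} \approx 0.65036$)
$D = 477360$ ($D = - 9 \left(165 - -147\right) \left(\left(-85\right) 2\right) = - 9 \left(165 + 147\right) \left(-170\right) = - 9 \cdot 312 \left(-170\right) = \left(-9\right) \left(-53040\right) = 477360$)
$D - p = 477360 - \frac{2390536383}{3675696614} = \frac{1754628145122657}{3675696614}$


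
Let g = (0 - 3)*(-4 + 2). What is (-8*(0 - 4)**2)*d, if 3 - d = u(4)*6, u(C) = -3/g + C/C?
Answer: 0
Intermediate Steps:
g = 6 (g = -3*(-2) = 6)
u(C) = 1/2 (u(C) = -3/6 + C/C = -3*1/6 + 1 = -1/2 + 1 = 1/2)
d = 0 (d = 3 - 6/2 = 3 - 1*3 = 3 - 3 = 0)
(-8*(0 - 4)**2)*d = -8*(0 - 4)**2*0 = -8*(-4)**2*0 = -8*16*0 = -128*0 = 0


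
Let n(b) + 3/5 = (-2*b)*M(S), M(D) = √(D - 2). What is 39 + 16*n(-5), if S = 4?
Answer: 147/5 + 160*√2 ≈ 255.67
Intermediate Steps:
M(D) = √(-2 + D)
n(b) = -⅗ - 2*b*√2 (n(b) = -⅗ + (-2*b)*√(-2 + 4) = -⅗ + (-2*b)*√2 = -⅗ - 2*b*√2)
39 + 16*n(-5) = 39 + 16*(-⅗ - 2*(-5)*√2) = 39 + 16*(-⅗ + 10*√2) = 39 + (-48/5 + 160*√2) = 147/5 + 160*√2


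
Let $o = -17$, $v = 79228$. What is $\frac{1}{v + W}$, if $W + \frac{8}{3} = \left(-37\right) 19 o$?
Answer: $\frac{3}{273529} \approx 1.0968 \cdot 10^{-5}$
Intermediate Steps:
$W = \frac{35845}{3}$ ($W = - \frac{8}{3} + \left(-37\right) 19 \left(-17\right) = - \frac{8}{3} - -11951 = - \frac{8}{3} + 11951 = \frac{35845}{3} \approx 11948.0$)
$\frac{1}{v + W} = \frac{1}{79228 + \frac{35845}{3}} = \frac{1}{\frac{273529}{3}} = \frac{3}{273529}$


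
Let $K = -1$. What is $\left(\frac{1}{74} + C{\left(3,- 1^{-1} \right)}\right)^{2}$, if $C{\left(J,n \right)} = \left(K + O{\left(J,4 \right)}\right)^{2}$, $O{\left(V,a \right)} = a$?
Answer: $\frac{444889}{5476} \approx 81.243$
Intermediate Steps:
$C{\left(J,n \right)} = 9$ ($C{\left(J,n \right)} = \left(-1 + 4\right)^{2} = 3^{2} = 9$)
$\left(\frac{1}{74} + C{\left(3,- 1^{-1} \right)}\right)^{2} = \left(\frac{1}{74} + 9\right)^{2} = \left(\frac{667}{74}\right)^{2} = \frac{444889}{5476}$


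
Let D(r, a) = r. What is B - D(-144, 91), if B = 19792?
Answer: 19936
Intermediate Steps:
B - D(-144, 91) = 19792 - 1*(-144) = 19792 + 144 = 19936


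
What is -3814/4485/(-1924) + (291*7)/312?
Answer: 112684283/17258280 ≈ 6.5293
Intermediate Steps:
-3814/4485/(-1924) + (291*7)/312 = -3814*1/4485*(-1/1924) + 2037*(1/312) = -3814/4485*(-1/1924) + 679/104 = 1907/4314570 + 679/104 = 112684283/17258280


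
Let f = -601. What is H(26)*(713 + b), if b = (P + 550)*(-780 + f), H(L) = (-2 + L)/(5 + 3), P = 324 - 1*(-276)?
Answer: -4762311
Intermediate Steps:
P = 600 (P = 324 + 276 = 600)
H(L) = -1/4 + L/8 (H(L) = (-2 + L)/8 = (-2 + L)*(1/8) = -1/4 + L/8)
b = -1588150 (b = (600 + 550)*(-780 - 601) = 1150*(-1381) = -1588150)
H(26)*(713 + b) = (-1/4 + (1/8)*26)*(713 - 1588150) = (-1/4 + 13/4)*(-1587437) = 3*(-1587437) = -4762311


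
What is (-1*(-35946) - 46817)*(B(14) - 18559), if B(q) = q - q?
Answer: 201754889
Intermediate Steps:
B(q) = 0
(-1*(-35946) - 46817)*(B(14) - 18559) = (-1*(-35946) - 46817)*(0 - 18559) = (35946 - 46817)*(-18559) = -10871*(-18559) = 201754889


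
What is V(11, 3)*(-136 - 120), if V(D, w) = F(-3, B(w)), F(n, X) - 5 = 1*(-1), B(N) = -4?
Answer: -1024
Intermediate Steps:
F(n, X) = 4 (F(n, X) = 5 + 1*(-1) = 5 - 1 = 4)
V(D, w) = 4
V(11, 3)*(-136 - 120) = 4*(-136 - 120) = 4*(-256) = -1024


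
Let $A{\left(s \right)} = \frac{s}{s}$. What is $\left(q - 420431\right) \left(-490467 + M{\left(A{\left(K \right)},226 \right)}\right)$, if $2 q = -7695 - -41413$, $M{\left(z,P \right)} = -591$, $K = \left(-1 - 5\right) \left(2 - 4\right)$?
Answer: $198177259176$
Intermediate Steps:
$K = 12$ ($K = \left(-6\right) \left(-2\right) = 12$)
$A{\left(s \right)} = 1$
$q = 16859$ ($q = \frac{-7695 - -41413}{2} = \frac{-7695 + 41413}{2} = \frac{1}{2} \cdot 33718 = 16859$)
$\left(q - 420431\right) \left(-490467 + M{\left(A{\left(K \right)},226 \right)}\right) = \left(16859 - 420431\right) \left(-490467 - 591\right) = \left(-403572\right) \left(-491058\right) = 198177259176$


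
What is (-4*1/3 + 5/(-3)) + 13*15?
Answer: 192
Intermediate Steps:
(-4*1/3 + 5/(-3)) + 13*15 = (-4*1/3 + 5*(-1/3)) + 195 = (-4/3 - 5/3) + 195 = -3 + 195 = 192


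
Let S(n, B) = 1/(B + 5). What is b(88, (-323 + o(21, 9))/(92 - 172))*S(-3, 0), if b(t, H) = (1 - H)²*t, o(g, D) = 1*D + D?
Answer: 4455/32 ≈ 139.22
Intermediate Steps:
S(n, B) = 1/(5 + B)
o(g, D) = 2*D (o(g, D) = D + D = 2*D)
b(t, H) = t*(1 - H)²
b(88, (-323 + o(21, 9))/(92 - 172))*S(-3, 0) = (88*(-1 + (-323 + 2*9)/(92 - 172))²)/(5 + 0) = (88*(-1 + (-323 + 18)/(-80))²)/5 = (88*(-1 - 305*(-1/80))²)*(⅕) = (88*(-1 + 61/16)²)*(⅕) = (88*(45/16)²)*(⅕) = (88*(2025/256))*(⅕) = (22275/32)*(⅕) = 4455/32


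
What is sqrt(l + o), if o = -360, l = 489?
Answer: sqrt(129) ≈ 11.358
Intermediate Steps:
sqrt(l + o) = sqrt(489 - 360) = sqrt(129)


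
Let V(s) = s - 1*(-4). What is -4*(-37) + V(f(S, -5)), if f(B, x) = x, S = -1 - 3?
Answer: 147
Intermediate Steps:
S = -4
V(s) = 4 + s (V(s) = s + 4 = 4 + s)
-4*(-37) + V(f(S, -5)) = -4*(-37) + (4 - 5) = 148 - 1 = 147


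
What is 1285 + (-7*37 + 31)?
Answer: 1057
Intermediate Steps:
1285 + (-7*37 + 31) = 1285 + (-259 + 31) = 1285 - 228 = 1057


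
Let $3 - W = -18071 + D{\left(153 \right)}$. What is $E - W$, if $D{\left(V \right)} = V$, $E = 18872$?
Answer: $951$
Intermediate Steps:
$W = 17921$ ($W = 3 - \left(-18071 + 153\right) = 3 - -17918 = 3 + 17918 = 17921$)
$E - W = 18872 - 17921 = 951$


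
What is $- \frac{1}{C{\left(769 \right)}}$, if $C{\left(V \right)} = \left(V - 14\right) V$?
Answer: $- \frac{1}{580595} \approx -1.7224 \cdot 10^{-6}$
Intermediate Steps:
$C{\left(V \right)} = V \left(-14 + V\right)$ ($C{\left(V \right)} = \left(-14 + V\right) V = V \left(-14 + V\right)$)
$- \frac{1}{C{\left(769 \right)}} = - \frac{1}{769 \left(-14 + 769\right)} = - \frac{1}{769 \cdot 755} = - \frac{1}{580595}$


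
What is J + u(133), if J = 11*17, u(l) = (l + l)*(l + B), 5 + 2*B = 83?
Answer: 45939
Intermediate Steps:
B = 39 (B = -5/2 + (½)*83 = -5/2 + 83/2 = 39)
u(l) = 2*l*(39 + l) (u(l) = (l + l)*(l + 39) = (2*l)*(39 + l) = 2*l*(39 + l))
J = 187
J + u(133) = 187 + 2*133*(39 + 133) = 187 + 2*133*172 = 187 + 45752 = 45939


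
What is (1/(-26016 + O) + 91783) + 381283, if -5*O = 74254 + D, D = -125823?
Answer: 37140884721/78511 ≈ 4.7307e+5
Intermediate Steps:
O = 51569/5 (O = -(74254 - 125823)/5 = -⅕*(-51569) = 51569/5 ≈ 10314.)
(1/(-26016 + O) + 91783) + 381283 = (1/(-26016 + 51569/5) + 91783) + 381283 = (1/(-78511/5) + 91783) + 381283 = (-5/78511 + 91783) + 381283 = 7205975108/78511 + 381283 = 37140884721/78511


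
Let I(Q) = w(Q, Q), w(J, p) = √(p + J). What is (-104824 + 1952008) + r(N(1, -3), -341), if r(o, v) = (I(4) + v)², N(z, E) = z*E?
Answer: 1963473 - 1364*√2 ≈ 1.9615e+6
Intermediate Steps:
w(J, p) = √(J + p)
I(Q) = √2*√Q (I(Q) = √(Q + Q) = √(2*Q) = √2*√Q)
N(z, E) = E*z
r(o, v) = (v + 2*√2)² (r(o, v) = (√2*√4 + v)² = (√2*2 + v)² = (2*√2 + v)² = (v + 2*√2)²)
(-104824 + 1952008) + r(N(1, -3), -341) = (-104824 + 1952008) + (-341 + 2*√2)² = 1847184 + (-341 + 2*√2)²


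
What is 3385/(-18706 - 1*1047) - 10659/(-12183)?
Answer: 56435924/80216933 ≈ 0.70354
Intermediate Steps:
3385/(-18706 - 1*1047) - 10659/(-12183) = 3385/(-18706 - 1047) - 10659*(-1/12183) = 3385/(-19753) + 3553/4061 = 3385*(-1/19753) + 3553/4061 = -3385/19753 + 3553/4061 = 56435924/80216933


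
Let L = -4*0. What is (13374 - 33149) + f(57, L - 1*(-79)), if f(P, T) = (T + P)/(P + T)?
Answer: -19774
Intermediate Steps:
L = 0
f(P, T) = 1 (f(P, T) = (P + T)/(P + T) = 1)
(13374 - 33149) + f(57, L - 1*(-79)) = (13374 - 33149) + 1 = -19775 + 1 = -19774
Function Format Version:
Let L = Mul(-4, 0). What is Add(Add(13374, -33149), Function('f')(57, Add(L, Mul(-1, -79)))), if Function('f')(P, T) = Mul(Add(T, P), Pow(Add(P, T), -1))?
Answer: -19774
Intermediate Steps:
L = 0
Function('f')(P, T) = 1 (Function('f')(P, T) = Mul(Add(P, T), Pow(Add(P, T), -1)) = 1)
Add(Add(13374, -33149), Function('f')(57, Add(L, Mul(-1, -79)))) = Add(Add(13374, -33149), 1) = Add(-19775, 1) = -19774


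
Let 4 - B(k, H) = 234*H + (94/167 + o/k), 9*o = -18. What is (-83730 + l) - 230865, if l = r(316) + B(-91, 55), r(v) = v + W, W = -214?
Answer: -4974883611/15197 ≈ -3.2736e+5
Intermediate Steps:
o = -2 (o = (1/9)*(-18) = -2)
B(k, H) = 574/167 - 234*H + 2/k (B(k, H) = 4 - (234*H + (94/167 - 2/k)) = 4 - (94/167 - 2/k + 234*H) = 4 + (-94/167 - 234*H + 2/k) = 574/167 - 234*H + 2/k)
r(v) = -214 + v (r(v) = v - 214 = -214 + v)
l = -193983396/15197 (l = (-214 + 316) + (574/167 - 234*55 + 2/(-91)) = 102 + (574/167 - 12870 + 2*(-1/91)) = 102 + (574/167 - 12870 - 2/91) = 102 - 195533490/15197 = -193983396/15197 ≈ -12765.)
(-83730 + l) - 230865 = (-83730 - 193983396/15197) - 230865 = -1466428206/15197 - 230865 = -4974883611/15197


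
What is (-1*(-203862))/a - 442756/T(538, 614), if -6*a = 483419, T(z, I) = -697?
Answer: 213184111880/336943043 ≈ 632.70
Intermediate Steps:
a = -483419/6 (a = -⅙*483419 = -483419/6 ≈ -80570.)
(-1*(-203862))/a - 442756/T(538, 614) = (-1*(-203862))/(-483419/6) - 442756/(-697) = 203862*(-6/483419) - 442756*(-1/697) = -1223172/483419 + 442756/697 = 213184111880/336943043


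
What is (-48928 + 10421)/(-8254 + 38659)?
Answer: -38507/30405 ≈ -1.2665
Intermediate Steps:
(-48928 + 10421)/(-8254 + 38659) = -38507/30405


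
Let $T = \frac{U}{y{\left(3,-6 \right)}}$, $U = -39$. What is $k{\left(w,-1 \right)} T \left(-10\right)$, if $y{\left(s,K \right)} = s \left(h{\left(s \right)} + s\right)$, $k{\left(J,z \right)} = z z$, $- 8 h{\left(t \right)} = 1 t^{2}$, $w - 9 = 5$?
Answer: $\frac{208}{3} \approx 69.333$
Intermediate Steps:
$w = 14$ ($w = 9 + 5 = 14$)
$h{\left(t \right)} = - \frac{t^{2}}{8}$ ($h{\left(t \right)} = - \frac{1 t^{2}}{8} = - \frac{t^{2}}{8}$)
$k{\left(J,z \right)} = z^{2}$
$y{\left(s,K \right)} = s \left(s - \frac{s^{2}}{8}\right)$ ($y{\left(s,K \right)} = s \left(- \frac{s^{2}}{8} + s\right) = s \left(s - \frac{s^{2}}{8}\right)$)
$T = - \frac{104}{15}$ ($T = - \frac{39}{\frac{1}{8} \cdot 3^{2} \left(8 - 3\right)} = - \frac{39}{\frac{1}{8} \cdot 9 \left(8 - 3\right)} = - \frac{39}{\frac{1}{8} \cdot 9 \cdot 5} = - \frac{39}{\frac{45}{8}} = \left(-39\right) \frac{8}{45} = - \frac{104}{15} \approx -6.9333$)
$k{\left(w,-1 \right)} T \left(-10\right) = \left(-1\right)^{2} \left(- \frac{104}{15}\right) \left(-10\right) = 1 \left(- \frac{104}{15}\right) \left(-10\right) = \left(- \frac{104}{15}\right) \left(-10\right) = \frac{208}{3}$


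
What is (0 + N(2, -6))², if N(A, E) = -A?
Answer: 4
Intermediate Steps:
(0 + N(2, -6))² = (0 - 1*2)² = (0 - 2)² = (-2)² = 4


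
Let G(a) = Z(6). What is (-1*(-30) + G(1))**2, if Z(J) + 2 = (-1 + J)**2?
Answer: 2809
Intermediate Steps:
Z(J) = -2 + (-1 + J)**2
G(a) = 23 (G(a) = -2 + (-1 + 6)**2 = -2 + 5**2 = -2 + 25 = 23)
(-1*(-30) + G(1))**2 = (-1*(-30) + 23)**2 = (30 + 23)**2 = 53**2 = 2809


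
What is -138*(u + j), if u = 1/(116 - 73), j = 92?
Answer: -546066/43 ≈ -12699.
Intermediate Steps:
u = 1/43 ≈ 0.023256
-138*(u + j) = -138*(1/43 + 92) = -138*3957/43 = -546066/43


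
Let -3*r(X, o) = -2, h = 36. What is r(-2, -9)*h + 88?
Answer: 112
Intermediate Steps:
r(X, o) = 2/3 (r(X, o) = -1/3*(-2) = 2/3)
r(-2, -9)*h + 88 = (2/3)*36 + 88 = 24 + 88 = 112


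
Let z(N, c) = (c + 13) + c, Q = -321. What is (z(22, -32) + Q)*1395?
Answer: -518940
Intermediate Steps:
z(N, c) = 13 + 2*c (z(N, c) = (13 + c) + c = 13 + 2*c)
(z(22, -32) + Q)*1395 = ((13 + 2*(-32)) - 321)*1395 = ((13 - 64) - 321)*1395 = (-51 - 321)*1395 = -372*1395 = -518940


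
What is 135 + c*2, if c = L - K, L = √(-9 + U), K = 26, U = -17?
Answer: 83 + 2*I*√26 ≈ 83.0 + 10.198*I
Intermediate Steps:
L = I*√26 (L = √(-9 - 17) = √(-26) = I*√26 ≈ 5.099*I)
c = -26 + I*√26 (c = I*√26 - 1*26 = I*√26 - 26 = -26 + I*√26 ≈ -26.0 + 5.099*I)
135 + c*2 = 135 + (-26 + I*√26)*2 = 135 + (-52 + 2*I*√26) = 83 + 2*I*√26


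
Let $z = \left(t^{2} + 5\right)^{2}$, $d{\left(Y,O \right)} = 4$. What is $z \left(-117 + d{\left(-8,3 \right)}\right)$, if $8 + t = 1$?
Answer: $-329508$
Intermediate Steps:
$t = -7$ ($t = -8 + 1 = -7$)
$z = 2916$ ($z = \left(\left(-7\right)^{2} + 5\right)^{2} = \left(49 + 5\right)^{2} = 54^{2} = 2916$)
$z \left(-117 + d{\left(-8,3 \right)}\right) = 2916 \left(-117 + 4\right) = 2916 \left(-113\right) = -329508$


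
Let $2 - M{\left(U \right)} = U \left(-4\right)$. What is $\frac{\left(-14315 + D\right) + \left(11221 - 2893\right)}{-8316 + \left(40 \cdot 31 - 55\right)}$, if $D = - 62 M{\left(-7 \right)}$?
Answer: $\frac{4375}{7131} \approx 0.61352$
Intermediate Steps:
$M{\left(U \right)} = 2 + 4 U$ ($M{\left(U \right)} = 2 - U \left(-4\right) = 2 - - 4 U = 2 + 4 U$)
$D = 1612$ ($D = - 62 \left(2 + 4 \left(-7\right)\right) = - 62 \left(2 - 28\right) = \left(-62\right) \left(-26\right) = 1612$)
$\frac{\left(-14315 + D\right) + \left(11221 - 2893\right)}{-8316 + \left(40 \cdot 31 - 55\right)} = \frac{\left(-14315 + 1612\right) + \left(11221 - 2893\right)}{-8316 + \left(40 \cdot 31 - 55\right)} = \frac{-12703 + 8328}{-8316 + \left(1240 - 55\right)} = - \frac{4375}{-8316 + 1185} = - \frac{4375}{-7131} = \left(-4375\right) \left(- \frac{1}{7131}\right) = \frac{4375}{7131}$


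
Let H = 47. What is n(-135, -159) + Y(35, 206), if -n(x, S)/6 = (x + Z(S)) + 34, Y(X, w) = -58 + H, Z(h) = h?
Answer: 1549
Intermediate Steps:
Y(X, w) = -11 (Y(X, w) = -58 + 47 = -11)
n(x, S) = -204 - 6*S - 6*x (n(x, S) = -6*((x + S) + 34) = -6*((S + x) + 34) = -6*(34 + S + x) = -204 - 6*S - 6*x)
n(-135, -159) + Y(35, 206) = (-204 - 6*(-159) - 6*(-135)) - 11 = (-204 + 954 + 810) - 11 = 1560 - 11 = 1549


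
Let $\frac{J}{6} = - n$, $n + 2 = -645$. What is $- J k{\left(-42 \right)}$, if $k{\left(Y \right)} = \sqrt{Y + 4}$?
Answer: $- 3882 i \sqrt{38} \approx - 23930.0 i$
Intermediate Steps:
$n = -647$ ($n = -2 - 645 = -647$)
$J = 3882$ ($J = 6 \left(\left(-1\right) \left(-647\right)\right) = 6 \cdot 647 = 3882$)
$k{\left(Y \right)} = \sqrt{4 + Y}$
$- J k{\left(-42 \right)} = - 3882 \sqrt{4 - 42} = - 3882 \sqrt{-38} = - 3882 i \sqrt{38}$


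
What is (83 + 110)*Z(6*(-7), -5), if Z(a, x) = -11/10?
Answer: -2123/10 ≈ -212.30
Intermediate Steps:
Z(a, x) = -11/10 (Z(a, x) = -11*⅒ = -11/10)
(83 + 110)*Z(6*(-7), -5) = (83 + 110)*(-11/10) = 193*(-11/10) = -2123/10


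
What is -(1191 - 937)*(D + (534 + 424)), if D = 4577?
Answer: -1405890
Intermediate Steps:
-(1191 - 937)*(D + (534 + 424)) = -(1191 - 937)*(4577 + (534 + 424)) = -254*(4577 + 958) = -254*5535 = -1*1405890 = -1405890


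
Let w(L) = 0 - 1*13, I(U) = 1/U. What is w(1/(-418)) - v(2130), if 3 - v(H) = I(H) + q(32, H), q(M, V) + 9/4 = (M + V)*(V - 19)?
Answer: 19442485577/4260 ≈ 4.5640e+6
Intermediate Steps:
q(M, V) = -9/4 + (-19 + V)*(M + V) (q(M, V) = -9/4 + (M + V)*(V - 19) = -9/4 + (M + V)*(-19 + V) = -9/4 + (-19 + V)*(M + V))
v(H) = 2453/4 - 1/H - H² - 13*H (v(H) = 3 - (1/H + (-9/4 + H² - 19*32 - 19*H + 32*H)) = 3 - (1/H + (-9/4 + H² - 608 - 19*H + 32*H)) = 3 - (1/H + (-2441/4 + H² + 13*H)) = 3 - (-2441/4 + 1/H + H² + 13*H) = 3 + (2441/4 - 1/H - H² - 13*H) = 2453/4 - 1/H - H² - 13*H)
w(L) = -13 (w(L) = 0 - 13 = -13)
w(1/(-418)) - v(2130) = -13 - (2453/4 - 1/2130 - 1*2130² - 13*2130) = -13 - (2453/4 - 1*1/2130 - 1*4536900 - 27690) = -13 - (2453/4 - 1/2130 - 4536900 - 27690) = -13 - 1*(-19442540957/4260) = -13 + 19442540957/4260 = 19442485577/4260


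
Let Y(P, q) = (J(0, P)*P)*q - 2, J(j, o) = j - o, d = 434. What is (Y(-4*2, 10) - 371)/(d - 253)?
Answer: -1013/181 ≈ -5.5967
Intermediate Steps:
Y(P, q) = -2 - q*P² (Y(P, q) = ((0 - P)*P)*q - 2 = ((-P)*P)*q - 2 = (-P²)*q - 2 = -q*P² - 2 = -2 - q*P²)
(Y(-4*2, 10) - 371)/(d - 253) = ((-2 - 1*10*(-4*2)²) - 371)/(434 - 253) = ((-2 - 1*10*(-8)²) - 371)/181 = ((-2 - 1*10*64) - 371)/181 = ((-2 - 640) - 371)/181 = (-642 - 371)/181 = (1/181)*(-1013) = -1013/181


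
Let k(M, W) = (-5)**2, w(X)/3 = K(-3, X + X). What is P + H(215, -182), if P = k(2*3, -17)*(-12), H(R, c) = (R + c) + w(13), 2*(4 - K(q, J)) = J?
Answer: -294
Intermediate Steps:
K(q, J) = 4 - J/2
w(X) = 12 - 3*X (w(X) = 3*(4 - (X + X)/2) = 3*(4 - X) = 12 - 3*X)
H(R, c) = -27 + R + c (H(R, c) = (R + c) + (12 - 3*13) = (R + c) + (12 - 39) = (R + c) - 27 = -27 + R + c)
k(M, W) = 25
P = -300 (P = 25*(-12) = -300)
P + H(215, -182) = -300 + (-27 + 215 - 182) = -300 + 6 = -294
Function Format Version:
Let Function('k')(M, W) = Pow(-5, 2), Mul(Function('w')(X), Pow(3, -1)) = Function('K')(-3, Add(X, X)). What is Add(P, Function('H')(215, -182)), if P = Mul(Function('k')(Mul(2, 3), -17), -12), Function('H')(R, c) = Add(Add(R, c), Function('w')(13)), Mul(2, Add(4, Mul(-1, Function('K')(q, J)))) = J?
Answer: -294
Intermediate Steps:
Function('K')(q, J) = Add(4, Mul(Rational(-1, 2), J))
Function('w')(X) = Add(12, Mul(-3, X)) (Function('w')(X) = Mul(3, Add(4, Mul(Rational(-1, 2), Add(X, X)))) = Mul(3, Add(4, Mul(Rational(-1, 2), Mul(2, X)))) = Mul(3, Add(4, Mul(-1, X))) = Add(12, Mul(-3, X)))
Function('H')(R, c) = Add(-27, R, c) (Function('H')(R, c) = Add(Add(R, c), Add(12, Mul(-3, 13))) = Add(Add(R, c), Add(12, -39)) = Add(Add(R, c), -27) = Add(-27, R, c))
Function('k')(M, W) = 25
P = -300 (P = Mul(25, -12) = -300)
Add(P, Function('H')(215, -182)) = Add(-300, Add(-27, 215, -182)) = Add(-300, 6) = -294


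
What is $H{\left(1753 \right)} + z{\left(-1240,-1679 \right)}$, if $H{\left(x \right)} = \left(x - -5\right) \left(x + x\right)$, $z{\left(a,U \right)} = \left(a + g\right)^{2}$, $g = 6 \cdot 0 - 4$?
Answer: $7711084$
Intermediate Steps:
$g = -4$ ($g = 0 - 4 = -4$)
$z{\left(a,U \right)} = \left(-4 + a\right)^{2}$ ($z{\left(a,U \right)} = \left(a - 4\right)^{2} = \left(-4 + a\right)^{2}$)
$H{\left(x \right)} = 2 x \left(5 + x\right)$ ($H{\left(x \right)} = \left(x + 5\right) 2 x = \left(5 + x\right) 2 x = 2 x \left(5 + x\right)$)
$H{\left(1753 \right)} + z{\left(-1240,-1679 \right)} = 2 \cdot 1753 \left(5 + 1753\right) + \left(-4 - 1240\right)^{2} = 2 \cdot 1753 \cdot 1758 + \left(-1244\right)^{2} = 6163548 + 1547536 = 7711084$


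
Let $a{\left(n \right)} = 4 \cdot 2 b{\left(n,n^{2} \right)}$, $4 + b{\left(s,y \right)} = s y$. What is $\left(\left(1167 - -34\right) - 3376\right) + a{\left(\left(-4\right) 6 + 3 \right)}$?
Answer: $-76295$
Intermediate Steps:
$b{\left(s,y \right)} = -4 + s y$
$a{\left(n \right)} = -32 + 8 n^{3}$ ($a{\left(n \right)} = 4 \cdot 2 \left(-4 + n n^{2}\right) = 8 \left(-4 + n^{3}\right) = -32 + 8 n^{3}$)
$\left(\left(1167 - -34\right) - 3376\right) + a{\left(\left(-4\right) 6 + 3 \right)} = \left(\left(1167 - -34\right) - 3376\right) + \left(-32 + 8 \left(\left(-4\right) 6 + 3\right)^{3}\right) = \left(\left(1167 + 34\right) - 3376\right) + \left(-32 + 8 \left(-24 + 3\right)^{3}\right) = \left(1201 - 3376\right) + \left(-32 + 8 \left(-21\right)^{3}\right) = -2175 + \left(-32 + 8 \left(-9261\right)\right) = -2175 - 74120 = -76295$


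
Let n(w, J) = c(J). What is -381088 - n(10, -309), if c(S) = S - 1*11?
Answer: -380768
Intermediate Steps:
c(S) = -11 + S (c(S) = S - 11 = -11 + S)
n(w, J) = -11 + J
-381088 - n(10, -309) = -381088 - (-11 - 309) = -381088 - 1*(-320) = -381088 + 320 = -380768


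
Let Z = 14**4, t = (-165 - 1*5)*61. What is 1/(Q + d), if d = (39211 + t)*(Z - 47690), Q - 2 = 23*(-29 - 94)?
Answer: -1/267474261 ≈ -3.7387e-9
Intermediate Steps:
t = -10370 (t = (-165 - 5)*61 = -170*61 = -10370)
Z = 38416
Q = -2827 (Q = 2 + 23*(-29 - 94) = 2 + 23*(-123) = 2 - 2829 = -2827)
d = -267471434 (d = (39211 - 10370)*(38416 - 47690) = 28841*(-9274) = -267471434)
1/(Q + d) = 1/(-2827 - 267471434) = 1/(-267474261) = -1/267474261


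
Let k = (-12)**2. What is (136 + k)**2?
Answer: 78400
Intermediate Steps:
k = 144
(136 + k)**2 = (136 + 144)**2 = 280**2 = 78400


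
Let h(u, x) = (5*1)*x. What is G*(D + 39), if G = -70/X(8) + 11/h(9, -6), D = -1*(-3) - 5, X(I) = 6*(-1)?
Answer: 4181/10 ≈ 418.10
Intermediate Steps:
X(I) = -6
h(u, x) = 5*x
D = -2 (D = 3 - 5 = -2)
G = 113/10 (G = -70/(-6) + 11/((5*(-6))) = -70*(-1/6) + 11/(-30) = 35/3 + 11*(-1/30) = 35/3 - 11/30 = 113/10 ≈ 11.300)
G*(D + 39) = 113*(-2 + 39)/10 = (113/10)*37 = 4181/10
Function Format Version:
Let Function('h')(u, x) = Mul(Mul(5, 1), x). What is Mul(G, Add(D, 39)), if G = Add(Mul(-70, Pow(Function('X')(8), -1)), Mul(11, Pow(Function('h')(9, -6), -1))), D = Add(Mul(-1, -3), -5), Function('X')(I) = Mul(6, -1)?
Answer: Rational(4181, 10) ≈ 418.10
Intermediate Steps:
Function('X')(I) = -6
Function('h')(u, x) = Mul(5, x)
D = -2 (D = Add(3, -5) = -2)
G = Rational(113, 10) (G = Add(Mul(-70, Pow(-6, -1)), Mul(11, Pow(Mul(5, -6), -1))) = Add(Mul(-70, Rational(-1, 6)), Mul(11, Pow(-30, -1))) = Add(Rational(35, 3), Mul(11, Rational(-1, 30))) = Add(Rational(35, 3), Rational(-11, 30)) = Rational(113, 10) ≈ 11.300)
Mul(G, Add(D, 39)) = Mul(Rational(113, 10), Add(-2, 39)) = Mul(Rational(113, 10), 37) = Rational(4181, 10)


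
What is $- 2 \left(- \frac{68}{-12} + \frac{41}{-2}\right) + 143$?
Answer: $\frac{518}{3} \approx 172.67$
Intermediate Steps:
$- 2 \left(- \frac{68}{-12} + \frac{41}{-2}\right) + 143 = - 2 \left(\left(-68\right) \left(- \frac{1}{12}\right) + 41 \left(- \frac{1}{2}\right)\right) + 143 = - 2 \left(\frac{17}{3} - \frac{41}{2}\right) + 143 = \left(-2\right) \left(- \frac{89}{6}\right) + 143 = \frac{89}{3} + 143 = \frac{518}{3}$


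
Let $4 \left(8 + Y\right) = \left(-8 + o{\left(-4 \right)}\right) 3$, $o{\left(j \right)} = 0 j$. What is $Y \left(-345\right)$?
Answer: $4830$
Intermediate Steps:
$o{\left(j \right)} = 0$
$Y = -14$ ($Y = -8 + \frac{\left(-8 + 0\right) 3}{4} = -8 + \frac{\left(-8\right) 3}{4} = -8 + \frac{1}{4} \left(-24\right) = -8 - 6 = -14$)
$Y \left(-345\right) = \left(-14\right) \left(-345\right) = 4830$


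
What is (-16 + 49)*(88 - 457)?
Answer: -12177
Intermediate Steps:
(-16 + 49)*(88 - 457) = 33*(-369) = -12177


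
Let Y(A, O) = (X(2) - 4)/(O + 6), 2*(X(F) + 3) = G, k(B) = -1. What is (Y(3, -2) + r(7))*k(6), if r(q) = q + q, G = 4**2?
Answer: -57/4 ≈ -14.250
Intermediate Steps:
G = 16
X(F) = 5 (X(F) = -3 + (1/2)*16 = -3 + 8 = 5)
Y(A, O) = 1/(6 + O) (Y(A, O) = (5 - 4)/(O + 6) = 1/(6 + O))
r(q) = 2*q
(Y(3, -2) + r(7))*k(6) = (1/(6 - 2) + 2*7)*(-1) = (1/4 + 14)*(-1) = (57/4)*(-1) = -57/4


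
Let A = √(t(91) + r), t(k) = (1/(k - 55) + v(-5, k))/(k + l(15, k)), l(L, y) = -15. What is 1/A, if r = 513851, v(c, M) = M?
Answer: 12*√5298967/19801403 ≈ 0.0013950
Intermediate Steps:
t(k) = (k + 1/(-55 + k))/(-15 + k) (t(k) = (1/(k - 55) + k)/(k - 15) = (1/(-55 + k) + k)/(-15 + k) = (k + 1/(-55 + k))/(-15 + k))
A = 71*√5298967/228 (A = √((1 + 91² - 55*91)/(825 + 91² - 70*91) + 513851) = √((1 + 8281 - 5005)/(825 + 8281 - 6370) + 513851) = √(3277/2736 + 513851) = √(1405899613/2736) = 71*√5298967/228 ≈ 716.83)
1/A = 1/(71*√5298967/228) = 12*√5298967/19801403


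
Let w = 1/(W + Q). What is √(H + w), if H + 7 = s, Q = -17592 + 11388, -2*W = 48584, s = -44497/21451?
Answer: I*√242704718735015010/163542424 ≈ 3.0124*I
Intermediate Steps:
s = -44497/21451 (s = -44497*1/21451 = -44497/21451 ≈ -2.0744)
W = -24292 (W = -½*48584 = -24292)
Q = -6204
H = -194654/21451 (H = -7 - 44497/21451 = -194654/21451 ≈ -9.0744)
w = -1/30496 (w = 1/(-24292 - 6204) = 1/(-30496) = -1/30496 ≈ -3.2791e-5)
√(H + w) = √(-194654/21451 - 1/30496) = √(-5936189835/654169696) = I*√242704718735015010/163542424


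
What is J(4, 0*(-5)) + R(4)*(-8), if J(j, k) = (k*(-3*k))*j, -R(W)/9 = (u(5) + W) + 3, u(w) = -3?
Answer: 288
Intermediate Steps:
R(W) = -9*W (R(W) = -9*((-3 + W) + 3) = -9*W)
J(j, k) = -3*j*k**2 (J(j, k) = (-3*k**2)*j = -3*j*k**2)
J(4, 0*(-5)) + R(4)*(-8) = -3*4*(0*(-5))**2 - 9*4*(-8) = -3*4*0**2 - 36*(-8) = -3*4*0 + 288 = 0 + 288 = 288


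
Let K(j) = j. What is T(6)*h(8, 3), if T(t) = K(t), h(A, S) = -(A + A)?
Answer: -96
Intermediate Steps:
h(A, S) = -2*A
T(t) = t
T(6)*h(8, 3) = 6*(-2*8) = 6*(-16) = -96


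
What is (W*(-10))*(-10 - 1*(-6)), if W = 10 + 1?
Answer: 440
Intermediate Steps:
W = 11
(W*(-10))*(-10 - 1*(-6)) = (11*(-10))*(-10 - 1*(-6)) = -110*(-10 + 6) = -110*(-4) = 440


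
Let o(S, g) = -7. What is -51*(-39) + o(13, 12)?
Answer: 1982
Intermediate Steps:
-51*(-39) + o(13, 12) = -51*(-39) - 7 = 1989 - 7 = 1982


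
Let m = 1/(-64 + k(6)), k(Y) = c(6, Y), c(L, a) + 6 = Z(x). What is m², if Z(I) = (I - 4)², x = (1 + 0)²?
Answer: 1/3721 ≈ 0.00026874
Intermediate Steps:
x = 1 (x = 1² = 1)
Z(I) = (-4 + I)²
c(L, a) = 3 (c(L, a) = -6 + (-4 + 1)² = -6 + (-3)² = -6 + 9 = 3)
k(Y) = 3
m = -1/61 (m = 1/(-64 + 3) = 1/(-61) = -1/61 ≈ -0.016393)
m² = (-1/61)² = 1/3721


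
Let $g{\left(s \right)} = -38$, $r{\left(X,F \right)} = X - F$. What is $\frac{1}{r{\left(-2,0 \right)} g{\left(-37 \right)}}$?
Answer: $\frac{1}{76} \approx 0.013158$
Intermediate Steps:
$\frac{1}{r{\left(-2,0 \right)} g{\left(-37 \right)}} = \frac{1}{\left(-2 - 0\right) \left(-38\right)} = \frac{1}{\left(-2 + 0\right) \left(-38\right)} = \frac{1}{\left(-2\right) \left(-38\right)} = \frac{1}{76}$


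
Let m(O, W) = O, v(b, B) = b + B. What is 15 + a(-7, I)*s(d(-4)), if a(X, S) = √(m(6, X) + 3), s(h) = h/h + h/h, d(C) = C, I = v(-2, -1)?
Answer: 21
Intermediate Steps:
v(b, B) = B + b
I = -3 (I = -1 - 2 = -3)
s(h) = 2 (s(h) = 1 + 1 = 2)
a(X, S) = 3 (a(X, S) = √(6 + 3) = √9 = 3)
15 + a(-7, I)*s(d(-4)) = 15 + 3*2 = 15 + 6 = 21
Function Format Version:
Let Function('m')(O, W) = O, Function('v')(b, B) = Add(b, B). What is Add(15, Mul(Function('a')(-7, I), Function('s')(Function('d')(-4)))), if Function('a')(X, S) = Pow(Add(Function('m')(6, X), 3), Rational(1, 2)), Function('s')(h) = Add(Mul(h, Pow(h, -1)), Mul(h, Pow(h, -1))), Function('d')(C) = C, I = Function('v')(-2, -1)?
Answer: 21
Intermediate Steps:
Function('v')(b, B) = Add(B, b)
I = -3 (I = Add(-1, -2) = -3)
Function('s')(h) = 2 (Function('s')(h) = Add(1, 1) = 2)
Function('a')(X, S) = 3 (Function('a')(X, S) = Pow(Add(6, 3), Rational(1, 2)) = Pow(9, Rational(1, 2)) = 3)
Add(15, Mul(Function('a')(-7, I), Function('s')(Function('d')(-4)))) = Add(15, Mul(3, 2)) = Add(15, 6) = 21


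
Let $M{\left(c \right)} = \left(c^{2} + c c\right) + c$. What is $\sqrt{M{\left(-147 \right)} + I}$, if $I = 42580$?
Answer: $\sqrt{85651} \approx 292.66$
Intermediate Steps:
$M{\left(c \right)} = c + 2 c^{2}$ ($M{\left(c \right)} = \left(c^{2} + c^{2}\right) + c = 2 c^{2} + c = c + 2 c^{2}$)
$\sqrt{M{\left(-147 \right)} + I} = \sqrt{- 147 \left(1 + 2 \left(-147\right)\right) + 42580} = \sqrt{- 147 \left(1 - 294\right) + 42580} = \sqrt{\left(-147\right) \left(-293\right) + 42580} = \sqrt{43071 + 42580} = \sqrt{85651}$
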